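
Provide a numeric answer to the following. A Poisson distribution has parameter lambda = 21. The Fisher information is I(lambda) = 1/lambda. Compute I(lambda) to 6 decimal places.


Fisher information for Poisson: I(lambda) = 1/lambda.
lambda = 21.
I(lambda) = 1/21 = 0.047619

0.047619


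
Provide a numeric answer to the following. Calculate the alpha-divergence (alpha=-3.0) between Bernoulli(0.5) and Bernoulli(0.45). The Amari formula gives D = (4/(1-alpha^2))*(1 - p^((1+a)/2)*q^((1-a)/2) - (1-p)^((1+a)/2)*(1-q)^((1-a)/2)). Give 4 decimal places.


Amari alpha-divergence:
D = (4/(1-alpha^2))*(1 - p^((1+a)/2)*q^((1-a)/2) - (1-p)^((1+a)/2)*(1-q)^((1-a)/2)).
alpha = -3.0, p = 0.5, q = 0.45.
e1 = (1+alpha)/2 = -1.0, e2 = (1-alpha)/2 = 2.0.
t1 = p^e1 * q^e2 = 0.5^-1.0 * 0.45^2.0 = 0.405.
t2 = (1-p)^e1 * (1-q)^e2 = 0.5^-1.0 * 0.55^2.0 = 0.605.
4/(1-alpha^2) = -0.5.
D = -0.5*(1 - 0.405 - 0.605) = 0.0050

0.0050


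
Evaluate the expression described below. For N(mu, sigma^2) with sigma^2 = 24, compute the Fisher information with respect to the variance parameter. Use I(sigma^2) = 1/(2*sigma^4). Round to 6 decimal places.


Fisher information for variance: I(sigma^2) = 1/(2*sigma^4).
sigma^2 = 24, so sigma^4 = 576.
I = 1/(2*576) = 1/1152 = 0.000868

0.000868


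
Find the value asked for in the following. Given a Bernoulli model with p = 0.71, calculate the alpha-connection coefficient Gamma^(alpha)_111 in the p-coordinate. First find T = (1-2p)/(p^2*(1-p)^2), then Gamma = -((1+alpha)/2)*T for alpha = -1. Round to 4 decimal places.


Skewness (Amari-Chentsov) tensor: T = (1-2p)/(p^2*(1-p)^2).
p = 0.71, 1-2p = -0.42, p^2 = 0.5041, (1-p)^2 = 0.0841.
T = -0.42/(0.5041 * 0.0841) = -9.906873.
In the p-coordinate, Gamma^(alpha) = Gamma^(0) - (alpha/2)*T with Gamma^(0) = (1/2)*g'(p) = -T/2,
so Gamma^(alpha) = -((1+alpha)/2)*T.
alpha = -1, -(1+alpha)/2 = 0.0.
Gamma = 0.0 * -9.906873 = 0.0000

0.0000


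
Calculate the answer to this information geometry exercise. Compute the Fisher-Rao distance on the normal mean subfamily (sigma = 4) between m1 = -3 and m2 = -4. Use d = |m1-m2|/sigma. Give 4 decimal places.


On the fixed-variance normal subfamily, geodesic distance = |m1-m2|/sigma.
|-3 - -4| = 1.
sigma = 4.
d = 1/4 = 0.2500

0.2500


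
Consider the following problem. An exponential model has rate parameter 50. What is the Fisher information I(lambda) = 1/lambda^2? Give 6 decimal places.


Fisher information for exponential: I(lambda) = 1/lambda^2.
lambda = 50, lambda^2 = 2500.
I = 1/2500 = 0.000400

0.000400


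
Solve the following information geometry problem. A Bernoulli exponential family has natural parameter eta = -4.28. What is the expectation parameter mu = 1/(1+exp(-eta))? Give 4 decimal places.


Dual coordinate (expectation parameter) for Bernoulli:
mu = 1/(1+exp(-eta)).
eta = -4.28.
exp(-eta) = exp(4.28) = 72.24044.
mu = 1/(1+72.24044) = 0.0137

0.0137


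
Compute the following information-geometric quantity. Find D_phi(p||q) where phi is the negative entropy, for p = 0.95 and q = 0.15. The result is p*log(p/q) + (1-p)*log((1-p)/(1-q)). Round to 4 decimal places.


Bregman divergence with negative entropy generator:
D = p*log(p/q) + (1-p)*log((1-p)/(1-q)).
p = 0.95, q = 0.15.
p*log(p/q) = 0.95*log(0.95/0.15) = 1.753535.
(1-p)*log((1-p)/(1-q)) = 0.05*log(0.05/0.85) = -0.141661.
D = 1.753535 + -0.141661 = 1.6119

1.6119


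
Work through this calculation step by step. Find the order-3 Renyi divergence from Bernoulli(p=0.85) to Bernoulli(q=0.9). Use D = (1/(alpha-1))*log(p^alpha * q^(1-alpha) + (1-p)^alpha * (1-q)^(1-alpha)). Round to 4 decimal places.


Renyi divergence of order alpha between Bernoulli distributions:
D = (1/(alpha-1))*log(p^alpha * q^(1-alpha) + (1-p)^alpha * (1-q)^(1-alpha)).
alpha = 3, p = 0.85, q = 0.9.
p^alpha * q^(1-alpha) = 0.85^3 * 0.9^-2 = 0.758179.
(1-p)^alpha * (1-q)^(1-alpha) = 0.15^3 * 0.1^-2 = 0.3375.
sum = 0.758179 + 0.3375 = 1.095679.
D = (1/2)*log(1.095679) = 0.0457

0.0457


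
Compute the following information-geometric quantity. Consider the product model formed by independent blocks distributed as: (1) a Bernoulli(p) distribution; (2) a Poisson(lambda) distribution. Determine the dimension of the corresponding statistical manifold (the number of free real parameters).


The dimension of a statistical manifold equals the number of free
(independent) real parameters of the model. For a product of independent
blocks the parameter counts add.
- Bernoulli (p): 1.
- Poisson (lambda): 1.
Total = 1 + 1 = 2.
Dimension = 2

2


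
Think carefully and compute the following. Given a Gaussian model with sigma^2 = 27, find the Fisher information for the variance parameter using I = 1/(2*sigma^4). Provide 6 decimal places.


Fisher information for variance: I(sigma^2) = 1/(2*sigma^4).
sigma^2 = 27, so sigma^4 = 729.
I = 1/(2*729) = 1/1458 = 0.000686

0.000686


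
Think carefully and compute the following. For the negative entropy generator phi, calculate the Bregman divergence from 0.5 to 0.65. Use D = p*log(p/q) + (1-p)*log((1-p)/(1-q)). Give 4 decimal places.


Bregman divergence with negative entropy generator:
D = p*log(p/q) + (1-p)*log((1-p)/(1-q)).
p = 0.5, q = 0.65.
p*log(p/q) = 0.5*log(0.5/0.65) = -0.131182.
(1-p)*log((1-p)/(1-q)) = 0.5*log(0.5/0.35) = 0.178337.
D = -0.131182 + 0.178337 = 0.0472

0.0472


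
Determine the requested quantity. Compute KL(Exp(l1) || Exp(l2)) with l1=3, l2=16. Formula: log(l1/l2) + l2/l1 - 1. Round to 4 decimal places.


KL divergence for exponential family:
KL = log(l1/l2) + l2/l1 - 1.
log(3/16) = -1.673976.
16/3 = 5.333333.
KL = -1.673976 + 5.333333 - 1 = 2.6594

2.6594


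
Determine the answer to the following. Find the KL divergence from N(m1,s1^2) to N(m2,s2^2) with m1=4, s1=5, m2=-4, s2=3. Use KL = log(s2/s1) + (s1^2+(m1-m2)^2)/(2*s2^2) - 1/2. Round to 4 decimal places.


KL divergence between normal distributions:
KL = log(s2/s1) + (s1^2 + (m1-m2)^2)/(2*s2^2) - 1/2.
log(3/5) = -0.510826.
(5^2 + (4--4)^2)/(2*3^2) = (25 + 64)/18 = 4.944444.
KL = -0.510826 + 4.944444 - 0.5 = 3.9336

3.9336


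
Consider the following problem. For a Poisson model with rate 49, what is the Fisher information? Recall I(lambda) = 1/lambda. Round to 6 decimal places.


Fisher information for Poisson: I(lambda) = 1/lambda.
lambda = 49.
I(lambda) = 1/49 = 0.020408

0.020408


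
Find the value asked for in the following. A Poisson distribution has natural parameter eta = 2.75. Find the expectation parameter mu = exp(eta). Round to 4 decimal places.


Expectation parameter for Poisson exponential family:
mu = exp(eta).
eta = 2.75.
mu = exp(2.75) = 15.6426

15.6426


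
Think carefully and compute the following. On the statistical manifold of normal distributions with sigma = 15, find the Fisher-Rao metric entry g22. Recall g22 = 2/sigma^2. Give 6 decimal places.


For the 2-parameter normal family, the Fisher metric has:
  g11 = 1/sigma^2, g22 = 2/sigma^2.
sigma = 15, sigma^2 = 225.
g22 = 0.008889

0.008889


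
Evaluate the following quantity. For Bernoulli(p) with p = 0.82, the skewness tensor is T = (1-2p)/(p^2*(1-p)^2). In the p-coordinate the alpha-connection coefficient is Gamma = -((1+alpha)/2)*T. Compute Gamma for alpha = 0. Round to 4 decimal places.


Skewness (Amari-Chentsov) tensor: T = (1-2p)/(p^2*(1-p)^2).
p = 0.82, 1-2p = -0.64, p^2 = 0.6724, (1-p)^2 = 0.0324.
T = -0.64/(0.6724 * 0.0324) = -29.376988.
In the p-coordinate, Gamma^(alpha) = Gamma^(0) - (alpha/2)*T with Gamma^(0) = (1/2)*g'(p) = -T/2,
so Gamma^(alpha) = -((1+alpha)/2)*T.
alpha = 0, -(1+alpha)/2 = -0.5.
Gamma = -0.5 * -29.376988 = 14.6885

14.6885


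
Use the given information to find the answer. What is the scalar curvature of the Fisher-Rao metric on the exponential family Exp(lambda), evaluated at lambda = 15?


This family has a single free parameter, so its statistical manifold
is 1-dimensional. The Riemann curvature tensor of any 1-dimensional
Riemannian manifold vanishes identically, so R = 0.

0


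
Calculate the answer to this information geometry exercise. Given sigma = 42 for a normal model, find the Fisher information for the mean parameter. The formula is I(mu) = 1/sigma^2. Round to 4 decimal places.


The Fisher information for the mean of a normal distribution is I(mu) = 1/sigma^2.
sigma = 42, so sigma^2 = 1764.
I(mu) = 1/1764 = 0.0006

0.0006


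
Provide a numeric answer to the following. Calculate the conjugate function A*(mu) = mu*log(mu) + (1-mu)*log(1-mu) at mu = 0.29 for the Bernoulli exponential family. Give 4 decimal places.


Legendre transform for Bernoulli:
A*(mu) = mu*log(mu) + (1-mu)*log(1-mu).
mu = 0.29, 1-mu = 0.71.
mu*log(mu) = 0.29*log(0.29) = -0.358984.
(1-mu)*log(1-mu) = 0.71*log(0.71) = -0.243168.
A* = -0.358984 + -0.243168 = -0.6022

-0.6022


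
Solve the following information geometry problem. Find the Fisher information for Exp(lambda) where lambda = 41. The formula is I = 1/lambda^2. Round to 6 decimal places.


Fisher information for exponential: I(lambda) = 1/lambda^2.
lambda = 41, lambda^2 = 1681.
I = 1/1681 = 0.000595

0.000595


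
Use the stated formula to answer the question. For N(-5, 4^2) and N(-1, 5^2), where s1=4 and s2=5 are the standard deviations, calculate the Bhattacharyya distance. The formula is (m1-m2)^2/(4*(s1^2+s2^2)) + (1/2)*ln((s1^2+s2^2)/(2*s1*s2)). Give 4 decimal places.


Bhattacharyya distance between two Gaussians:
DB = (m1-m2)^2/(4*(s1^2+s2^2)) + (1/2)*ln((s1^2+s2^2)/(2*s1*s2)).
(m1-m2)^2 = (-4)^2 = 16.
s1^2+s2^2 = 16 + 25 = 41.
term1 = 16/164 = 0.097561.
term2 = 0.5*ln(41/40.0) = 0.012346.
DB = 0.097561 + 0.012346 = 0.1099

0.1099


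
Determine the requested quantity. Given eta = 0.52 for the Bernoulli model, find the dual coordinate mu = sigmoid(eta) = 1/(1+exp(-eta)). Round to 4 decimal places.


Dual coordinate (expectation parameter) for Bernoulli:
mu = 1/(1+exp(-eta)).
eta = 0.52.
exp(-eta) = exp(-0.52) = 0.594521.
mu = 1/(1+0.594521) = 0.6271

0.6271


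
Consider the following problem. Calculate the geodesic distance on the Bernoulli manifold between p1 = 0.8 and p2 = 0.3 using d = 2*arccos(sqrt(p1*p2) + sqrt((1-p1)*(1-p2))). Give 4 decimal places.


Geodesic distance on Bernoulli manifold:
d(p1,p2) = 2*arccos(sqrt(p1*p2) + sqrt((1-p1)*(1-p2))).
sqrt(p1*p2) = sqrt(0.8*0.3) = 0.489898.
sqrt((1-p1)*(1-p2)) = sqrt(0.2*0.7) = 0.374166.
arg = 0.489898 + 0.374166 = 0.864064.
d = 2*arccos(0.864064) = 1.0550

1.0550


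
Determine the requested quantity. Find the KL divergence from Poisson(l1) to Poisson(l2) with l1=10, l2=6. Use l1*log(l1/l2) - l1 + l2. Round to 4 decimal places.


KL divergence for Poisson:
KL = l1*log(l1/l2) - l1 + l2.
l1 = 10, l2 = 6.
log(10/6) = 0.510826.
l1*log(l1/l2) = 10 * 0.510826 = 5.108256.
KL = 5.108256 - 10 + 6 = 1.1083

1.1083


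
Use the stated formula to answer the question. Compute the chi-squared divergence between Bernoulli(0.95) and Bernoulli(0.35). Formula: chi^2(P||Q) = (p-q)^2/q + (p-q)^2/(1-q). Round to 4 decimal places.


Chi-squared divergence between Bernoulli distributions:
chi^2 = (p-q)^2/q + (p-q)^2/(1-q).
p = 0.95, q = 0.35, p-q = 0.6.
(p-q)^2 = 0.36.
term1 = 0.36/0.35 = 1.028571.
term2 = 0.36/0.65 = 0.553846.
chi^2 = 1.028571 + 0.553846 = 1.5824

1.5824


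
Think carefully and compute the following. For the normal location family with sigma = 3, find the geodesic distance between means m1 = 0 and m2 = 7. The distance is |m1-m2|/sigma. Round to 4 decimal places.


On the fixed-variance normal subfamily, geodesic distance = |m1-m2|/sigma.
|0 - 7| = 7.
sigma = 3.
d = 7/3 = 2.3333

2.3333


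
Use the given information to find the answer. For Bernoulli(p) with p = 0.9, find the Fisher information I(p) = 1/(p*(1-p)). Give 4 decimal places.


For Bernoulli(p), Fisher information is I(p) = 1/(p*(1-p)).
p = 0.9, 1-p = 0.1.
p*(1-p) = 0.09.
I(p) = 1/0.09 = 11.1111

11.1111


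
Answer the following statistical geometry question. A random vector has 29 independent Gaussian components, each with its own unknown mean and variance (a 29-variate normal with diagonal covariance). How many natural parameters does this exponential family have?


Exponential family dimension calculation:
Each univariate normal has two natural parameters (mu/sigma^2 and -1/(2 sigma^2)).
With 29 independent components, dim = 2 * 29 = 58.

58


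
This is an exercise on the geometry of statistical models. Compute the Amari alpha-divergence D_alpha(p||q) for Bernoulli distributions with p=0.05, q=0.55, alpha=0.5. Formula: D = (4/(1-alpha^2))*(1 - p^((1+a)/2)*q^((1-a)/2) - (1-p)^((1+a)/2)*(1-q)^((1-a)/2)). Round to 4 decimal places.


Amari alpha-divergence:
D = (4/(1-alpha^2))*(1 - p^((1+a)/2)*q^((1-a)/2) - (1-p)^((1+a)/2)*(1-q)^((1-a)/2)).
alpha = 0.5, p = 0.05, q = 0.55.
e1 = (1+alpha)/2 = 0.75, e2 = (1-alpha)/2 = 0.25.
t1 = p^e1 * q^e2 = 0.05^0.75 * 0.55^0.25 = 0.091058.
t2 = (1-p)^e1 * (1-q)^e2 = 0.95^0.75 * 0.45^0.25 = 0.788126.
4/(1-alpha^2) = 5.333333.
D = 5.333333*(1 - 0.091058 - 0.788126) = 0.6444

0.6444


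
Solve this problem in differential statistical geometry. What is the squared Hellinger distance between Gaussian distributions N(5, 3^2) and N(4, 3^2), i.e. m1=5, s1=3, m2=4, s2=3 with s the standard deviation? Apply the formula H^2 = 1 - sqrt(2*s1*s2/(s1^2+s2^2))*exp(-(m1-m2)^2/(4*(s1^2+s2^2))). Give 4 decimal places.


Squared Hellinger distance for Gaussians:
H^2 = 1 - sqrt(2*s1*s2/(s1^2+s2^2)) * exp(-(m1-m2)^2/(4*(s1^2+s2^2))).
s1^2 = 9, s2^2 = 9, s1^2+s2^2 = 18.
sqrt(2*3*3/(18)) = 1.0.
(m1-m2)^2 = (1)^2 = 1.
exp(-1/(4*18)) = exp(-0.013889) = 0.986207.
H^2 = 1 - 1.0*0.986207 = 0.0138

0.0138


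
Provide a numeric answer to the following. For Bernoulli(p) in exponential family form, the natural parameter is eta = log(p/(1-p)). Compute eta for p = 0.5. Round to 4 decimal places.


Natural parameter for Bernoulli: eta = log(p/(1-p)).
p = 0.5, 1-p = 0.5.
p/(1-p) = 1.0.
eta = log(1.0) = 0.0000

0.0000


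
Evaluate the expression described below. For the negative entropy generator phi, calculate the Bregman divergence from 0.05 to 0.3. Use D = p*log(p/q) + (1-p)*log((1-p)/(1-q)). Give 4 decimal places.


Bregman divergence with negative entropy generator:
D = p*log(p/q) + (1-p)*log((1-p)/(1-q)).
p = 0.05, q = 0.3.
p*log(p/q) = 0.05*log(0.05/0.3) = -0.089588.
(1-p)*log((1-p)/(1-q)) = 0.95*log(0.95/0.7) = 0.290113.
D = -0.089588 + 0.290113 = 0.2005

0.2005


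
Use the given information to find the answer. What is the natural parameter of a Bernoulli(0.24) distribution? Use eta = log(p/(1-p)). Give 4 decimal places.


Natural parameter for Bernoulli: eta = log(p/(1-p)).
p = 0.24, 1-p = 0.76.
p/(1-p) = 0.315789.
eta = log(0.315789) = -1.1527

-1.1527


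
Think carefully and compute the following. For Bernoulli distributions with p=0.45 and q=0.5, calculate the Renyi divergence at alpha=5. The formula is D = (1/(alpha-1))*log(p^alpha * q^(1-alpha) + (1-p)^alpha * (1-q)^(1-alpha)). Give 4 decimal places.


Renyi divergence of order alpha between Bernoulli distributions:
D = (1/(alpha-1))*log(p^alpha * q^(1-alpha) + (1-p)^alpha * (1-q)^(1-alpha)).
alpha = 5, p = 0.45, q = 0.5.
p^alpha * q^(1-alpha) = 0.45^5 * 0.5^-4 = 0.295245.
(1-p)^alpha * (1-q)^(1-alpha) = 0.55^5 * 0.5^-4 = 0.805255.
sum = 0.295245 + 0.805255 = 1.1005.
D = (1/4)*log(1.1005) = 0.0239

0.0239


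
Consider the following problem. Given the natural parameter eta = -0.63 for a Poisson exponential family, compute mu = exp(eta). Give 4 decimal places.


Expectation parameter for Poisson exponential family:
mu = exp(eta).
eta = -0.63.
mu = exp(-0.63) = 0.5326

0.5326


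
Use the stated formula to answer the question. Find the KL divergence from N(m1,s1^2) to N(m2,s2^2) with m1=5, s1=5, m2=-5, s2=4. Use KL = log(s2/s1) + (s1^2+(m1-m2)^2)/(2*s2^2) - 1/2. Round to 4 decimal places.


KL divergence between normal distributions:
KL = log(s2/s1) + (s1^2 + (m1-m2)^2)/(2*s2^2) - 1/2.
log(4/5) = -0.223144.
(5^2 + (5--5)^2)/(2*4^2) = (25 + 100)/32 = 3.90625.
KL = -0.223144 + 3.90625 - 0.5 = 3.1831

3.1831


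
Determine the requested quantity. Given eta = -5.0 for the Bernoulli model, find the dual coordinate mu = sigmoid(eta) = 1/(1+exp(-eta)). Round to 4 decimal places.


Dual coordinate (expectation parameter) for Bernoulli:
mu = 1/(1+exp(-eta)).
eta = -5.0.
exp(-eta) = exp(5.0) = 148.413159.
mu = 1/(1+148.413159) = 0.0067

0.0067


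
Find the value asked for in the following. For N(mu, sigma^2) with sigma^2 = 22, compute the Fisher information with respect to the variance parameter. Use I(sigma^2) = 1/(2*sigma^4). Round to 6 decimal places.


Fisher information for variance: I(sigma^2) = 1/(2*sigma^4).
sigma^2 = 22, so sigma^4 = 484.
I = 1/(2*484) = 1/968 = 0.001033

0.001033


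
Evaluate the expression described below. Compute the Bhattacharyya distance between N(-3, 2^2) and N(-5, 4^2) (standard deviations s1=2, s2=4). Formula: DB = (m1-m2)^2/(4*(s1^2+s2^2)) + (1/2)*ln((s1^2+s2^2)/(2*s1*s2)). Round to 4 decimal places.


Bhattacharyya distance between two Gaussians:
DB = (m1-m2)^2/(4*(s1^2+s2^2)) + (1/2)*ln((s1^2+s2^2)/(2*s1*s2)).
(m1-m2)^2 = (2)^2 = 4.
s1^2+s2^2 = 4 + 16 = 20.
term1 = 4/80 = 0.05.
term2 = 0.5*ln(20/16.0) = 0.111572.
DB = 0.05 + 0.111572 = 0.1616

0.1616


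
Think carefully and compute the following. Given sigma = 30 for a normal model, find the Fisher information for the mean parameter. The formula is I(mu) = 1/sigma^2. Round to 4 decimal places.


The Fisher information for the mean of a normal distribution is I(mu) = 1/sigma^2.
sigma = 30, so sigma^2 = 900.
I(mu) = 1/900 = 0.0011

0.0011


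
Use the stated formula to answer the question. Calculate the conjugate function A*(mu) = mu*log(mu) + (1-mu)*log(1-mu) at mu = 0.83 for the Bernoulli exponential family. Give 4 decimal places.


Legendre transform for Bernoulli:
A*(mu) = mu*log(mu) + (1-mu)*log(1-mu).
mu = 0.83, 1-mu = 0.17.
mu*log(mu) = 0.83*log(0.83) = -0.154654.
(1-mu)*log(1-mu) = 0.17*log(0.17) = -0.301233.
A* = -0.154654 + -0.301233 = -0.4559

-0.4559


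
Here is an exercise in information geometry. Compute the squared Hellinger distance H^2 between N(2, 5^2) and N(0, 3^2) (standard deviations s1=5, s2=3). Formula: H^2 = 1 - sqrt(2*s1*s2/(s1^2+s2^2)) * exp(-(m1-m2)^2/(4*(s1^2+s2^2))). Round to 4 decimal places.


Squared Hellinger distance for Gaussians:
H^2 = 1 - sqrt(2*s1*s2/(s1^2+s2^2)) * exp(-(m1-m2)^2/(4*(s1^2+s2^2))).
s1^2 = 25, s2^2 = 9, s1^2+s2^2 = 34.
sqrt(2*5*3/(34)) = 0.939336.
(m1-m2)^2 = (2)^2 = 4.
exp(-4/(4*34)) = exp(-0.029412) = 0.971017.
H^2 = 1 - 0.939336*0.971017 = 0.0879

0.0879


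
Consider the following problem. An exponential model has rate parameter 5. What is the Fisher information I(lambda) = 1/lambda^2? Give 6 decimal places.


Fisher information for exponential: I(lambda) = 1/lambda^2.
lambda = 5, lambda^2 = 25.
I = 1/25 = 0.040000

0.040000


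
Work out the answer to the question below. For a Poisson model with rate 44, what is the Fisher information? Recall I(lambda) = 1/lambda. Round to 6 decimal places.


Fisher information for Poisson: I(lambda) = 1/lambda.
lambda = 44.
I(lambda) = 1/44 = 0.022727

0.022727


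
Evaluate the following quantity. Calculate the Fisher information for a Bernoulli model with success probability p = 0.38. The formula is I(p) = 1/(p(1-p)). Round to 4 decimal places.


For Bernoulli(p), Fisher information is I(p) = 1/(p*(1-p)).
p = 0.38, 1-p = 0.62.
p*(1-p) = 0.2356.
I(p) = 1/0.2356 = 4.2445

4.2445


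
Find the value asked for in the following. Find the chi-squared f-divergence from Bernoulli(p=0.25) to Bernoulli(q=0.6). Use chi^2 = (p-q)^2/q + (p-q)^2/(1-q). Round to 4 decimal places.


Chi-squared divergence between Bernoulli distributions:
chi^2 = (p-q)^2/q + (p-q)^2/(1-q).
p = 0.25, q = 0.6, p-q = -0.35.
(p-q)^2 = 0.1225.
term1 = 0.1225/0.6 = 0.204167.
term2 = 0.1225/0.4 = 0.30625.
chi^2 = 0.204167 + 0.30625 = 0.5104

0.5104


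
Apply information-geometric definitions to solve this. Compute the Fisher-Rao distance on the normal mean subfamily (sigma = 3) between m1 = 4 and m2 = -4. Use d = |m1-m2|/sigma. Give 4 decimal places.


On the fixed-variance normal subfamily, geodesic distance = |m1-m2|/sigma.
|4 - -4| = 8.
sigma = 3.
d = 8/3 = 2.6667

2.6667


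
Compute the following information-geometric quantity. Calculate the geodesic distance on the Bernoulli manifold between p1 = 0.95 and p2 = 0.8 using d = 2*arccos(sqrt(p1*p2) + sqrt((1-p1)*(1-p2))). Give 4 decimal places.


Geodesic distance on Bernoulli manifold:
d(p1,p2) = 2*arccos(sqrt(p1*p2) + sqrt((1-p1)*(1-p2))).
sqrt(p1*p2) = sqrt(0.95*0.8) = 0.87178.
sqrt((1-p1)*(1-p2)) = sqrt(0.05*0.2) = 0.1.
arg = 0.87178 + 0.1 = 0.97178.
d = 2*arccos(0.97178) = 0.4763

0.4763


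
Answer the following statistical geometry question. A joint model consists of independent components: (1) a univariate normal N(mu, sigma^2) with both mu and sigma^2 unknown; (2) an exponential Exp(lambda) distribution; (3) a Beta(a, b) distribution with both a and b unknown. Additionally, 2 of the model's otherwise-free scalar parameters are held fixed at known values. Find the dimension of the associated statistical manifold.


The dimension of a statistical manifold equals the number of free
(independent) real parameters of the model. For a product of independent
blocks the parameter counts add.
- normal (mu, sigma^2): 2.
- exponential (lambda): 1.
- Beta (a, b): 2.
Total = 2 + 1 + 2 = 5.
2 parameter(s) fixed at known values: 5 - 2 = 3.
Dimension = 3

3


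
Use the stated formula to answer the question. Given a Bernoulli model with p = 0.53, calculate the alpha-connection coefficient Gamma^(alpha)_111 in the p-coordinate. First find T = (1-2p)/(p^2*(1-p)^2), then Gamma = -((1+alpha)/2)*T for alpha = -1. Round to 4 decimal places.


Skewness (Amari-Chentsov) tensor: T = (1-2p)/(p^2*(1-p)^2).
p = 0.53, 1-2p = -0.06, p^2 = 0.2809, (1-p)^2 = 0.2209.
T = -0.06/(0.2809 * 0.2209) = -0.96695.
In the p-coordinate, Gamma^(alpha) = Gamma^(0) - (alpha/2)*T with Gamma^(0) = (1/2)*g'(p) = -T/2,
so Gamma^(alpha) = -((1+alpha)/2)*T.
alpha = -1, -(1+alpha)/2 = 0.0.
Gamma = 0.0 * -0.96695 = 0.0000

0.0000


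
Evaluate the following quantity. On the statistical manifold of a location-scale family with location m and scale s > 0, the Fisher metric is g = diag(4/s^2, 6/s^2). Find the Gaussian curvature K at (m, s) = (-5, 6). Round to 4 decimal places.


The metric has the form g = (A dm^2 + B ds^2)/s^2 with A = 4, B = 6.
Substitute u = sqrt(A/B)*m: g = B*(du^2 + ds^2)/s^2, i.e. B times the
Poincare upper half-plane metric, which has constant Gaussian curvature -1.
Scaling a 2D metric by a constant c divides the Gaussian curvature by c,
so K = -1/B = -1/(6) = -0.1667 everywhere (the point (m, s) = (-5, 6) is irrelevant:
the curvature is constant).
The requested Gaussian curvature is K = -0.1667.

-0.1667


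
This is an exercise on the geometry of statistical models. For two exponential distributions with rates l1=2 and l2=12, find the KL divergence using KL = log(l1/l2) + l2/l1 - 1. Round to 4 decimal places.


KL divergence for exponential family:
KL = log(l1/l2) + l2/l1 - 1.
log(2/12) = -1.791759.
12/2 = 6.0.
KL = -1.791759 + 6.0 - 1 = 3.2082

3.2082


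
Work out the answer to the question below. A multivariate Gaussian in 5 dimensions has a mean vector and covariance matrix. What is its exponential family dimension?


Exponential family dimension calculation:
For 5-dim MVN: mean has 5 params, covariance has 5*6/2 = 15 unique entries.
Total dim = 5 + 15 = 20.

20


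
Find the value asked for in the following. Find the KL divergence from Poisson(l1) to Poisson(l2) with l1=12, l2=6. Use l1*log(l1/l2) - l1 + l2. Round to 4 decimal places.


KL divergence for Poisson:
KL = l1*log(l1/l2) - l1 + l2.
l1 = 12, l2 = 6.
log(12/6) = 0.693147.
l1*log(l1/l2) = 12 * 0.693147 = 8.317766.
KL = 8.317766 - 12 + 6 = 2.3178

2.3178


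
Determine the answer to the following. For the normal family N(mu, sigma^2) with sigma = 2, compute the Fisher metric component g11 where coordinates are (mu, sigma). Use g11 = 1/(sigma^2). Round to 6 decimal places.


For the 2-parameter normal family, the Fisher metric has:
  g11 = 1/sigma^2, g22 = 2/sigma^2.
sigma = 2, sigma^2 = 4.
g11 = 0.250000

0.250000


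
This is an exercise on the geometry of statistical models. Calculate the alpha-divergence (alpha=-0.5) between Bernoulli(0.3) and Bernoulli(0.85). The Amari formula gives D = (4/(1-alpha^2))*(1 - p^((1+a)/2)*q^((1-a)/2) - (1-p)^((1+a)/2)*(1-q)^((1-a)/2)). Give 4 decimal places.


Amari alpha-divergence:
D = (4/(1-alpha^2))*(1 - p^((1+a)/2)*q^((1-a)/2) - (1-p)^((1+a)/2)*(1-q)^((1-a)/2)).
alpha = -0.5, p = 0.3, q = 0.85.
e1 = (1+alpha)/2 = 0.25, e2 = (1-alpha)/2 = 0.75.
t1 = p^e1 * q^e2 = 0.3^0.25 * 0.85^0.75 = 0.655156.
t2 = (1-p)^e1 * (1-q)^e2 = 0.7^0.25 * 0.15^0.75 = 0.220467.
4/(1-alpha^2) = 5.333333.
D = 5.333333*(1 - 0.655156 - 0.220467) = 0.6633

0.6633


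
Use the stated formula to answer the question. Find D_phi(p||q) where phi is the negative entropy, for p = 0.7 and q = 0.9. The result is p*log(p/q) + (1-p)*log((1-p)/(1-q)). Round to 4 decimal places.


Bregman divergence with negative entropy generator:
D = p*log(p/q) + (1-p)*log((1-p)/(1-q)).
p = 0.7, q = 0.9.
p*log(p/q) = 0.7*log(0.7/0.9) = -0.17592.
(1-p)*log((1-p)/(1-q)) = 0.3*log(0.3/0.1) = 0.329584.
D = -0.17592 + 0.329584 = 0.1537

0.1537


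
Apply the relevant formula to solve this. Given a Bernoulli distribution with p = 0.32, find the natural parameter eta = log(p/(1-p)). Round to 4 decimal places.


Natural parameter for Bernoulli: eta = log(p/(1-p)).
p = 0.32, 1-p = 0.68.
p/(1-p) = 0.470588.
eta = log(0.470588) = -0.7538

-0.7538


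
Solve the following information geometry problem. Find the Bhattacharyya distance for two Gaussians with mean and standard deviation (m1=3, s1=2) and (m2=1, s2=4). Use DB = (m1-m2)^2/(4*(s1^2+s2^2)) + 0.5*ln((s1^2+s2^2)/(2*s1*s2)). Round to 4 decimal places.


Bhattacharyya distance between two Gaussians:
DB = (m1-m2)^2/(4*(s1^2+s2^2)) + (1/2)*ln((s1^2+s2^2)/(2*s1*s2)).
(m1-m2)^2 = (2)^2 = 4.
s1^2+s2^2 = 4 + 16 = 20.
term1 = 4/80 = 0.05.
term2 = 0.5*ln(20/16.0) = 0.111572.
DB = 0.05 + 0.111572 = 0.1616

0.1616


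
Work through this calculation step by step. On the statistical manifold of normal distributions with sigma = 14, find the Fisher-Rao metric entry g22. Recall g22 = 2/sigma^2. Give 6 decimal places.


For the 2-parameter normal family, the Fisher metric has:
  g11 = 1/sigma^2, g22 = 2/sigma^2.
sigma = 14, sigma^2 = 196.
g22 = 0.010204

0.010204


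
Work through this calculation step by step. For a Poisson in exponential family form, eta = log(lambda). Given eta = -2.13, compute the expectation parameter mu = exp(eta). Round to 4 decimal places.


Expectation parameter for Poisson exponential family:
mu = exp(eta).
eta = -2.13.
mu = exp(-2.13) = 0.1188

0.1188


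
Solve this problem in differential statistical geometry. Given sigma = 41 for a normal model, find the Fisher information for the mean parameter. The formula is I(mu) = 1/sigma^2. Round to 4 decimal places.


The Fisher information for the mean of a normal distribution is I(mu) = 1/sigma^2.
sigma = 41, so sigma^2 = 1681.
I(mu) = 1/1681 = 0.0006

0.0006


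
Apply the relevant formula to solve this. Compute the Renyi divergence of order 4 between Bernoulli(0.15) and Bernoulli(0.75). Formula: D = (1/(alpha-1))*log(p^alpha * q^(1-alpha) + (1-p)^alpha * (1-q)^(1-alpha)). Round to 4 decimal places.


Renyi divergence of order alpha between Bernoulli distributions:
D = (1/(alpha-1))*log(p^alpha * q^(1-alpha) + (1-p)^alpha * (1-q)^(1-alpha)).
alpha = 4, p = 0.15, q = 0.75.
p^alpha * q^(1-alpha) = 0.15^4 * 0.75^-3 = 0.0012.
(1-p)^alpha * (1-q)^(1-alpha) = 0.85^4 * 0.25^-3 = 33.4084.
sum = 0.0012 + 33.4084 = 33.4096.
D = (1/3)*log(33.4096) = 1.1696

1.1696


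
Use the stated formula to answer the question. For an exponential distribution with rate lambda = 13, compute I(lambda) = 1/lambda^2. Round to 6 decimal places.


Fisher information for exponential: I(lambda) = 1/lambda^2.
lambda = 13, lambda^2 = 169.
I = 1/169 = 0.005917

0.005917


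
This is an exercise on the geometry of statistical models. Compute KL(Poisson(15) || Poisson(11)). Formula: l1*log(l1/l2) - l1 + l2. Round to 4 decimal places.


KL divergence for Poisson:
KL = l1*log(l1/l2) - l1 + l2.
l1 = 15, l2 = 11.
log(15/11) = 0.310155.
l1*log(l1/l2) = 15 * 0.310155 = 4.652324.
KL = 4.652324 - 15 + 11 = 0.6523

0.6523


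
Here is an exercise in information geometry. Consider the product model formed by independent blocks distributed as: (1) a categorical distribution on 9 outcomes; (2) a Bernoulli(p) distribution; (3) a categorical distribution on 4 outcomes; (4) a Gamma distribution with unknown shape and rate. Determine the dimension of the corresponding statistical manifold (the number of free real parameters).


The dimension of a statistical manifold equals the number of free
(independent) real parameters of the model. For a product of independent
blocks the parameter counts add.
- categorical on 9 outcomes (probabilities sum to 1): 9-1 = 8.
- Bernoulli (p): 1.
- categorical on 4 outcomes (probabilities sum to 1): 4-1 = 3.
- Gamma (shape, rate): 2.
Total = 8 + 1 + 3 + 2 = 14.
Dimension = 14

14


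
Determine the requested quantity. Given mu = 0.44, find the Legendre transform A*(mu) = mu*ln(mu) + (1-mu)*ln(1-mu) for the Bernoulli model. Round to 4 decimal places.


Legendre transform for Bernoulli:
A*(mu) = mu*log(mu) + (1-mu)*log(1-mu).
mu = 0.44, 1-mu = 0.56.
mu*log(mu) = 0.44*log(0.44) = -0.361231.
(1-mu)*log(1-mu) = 0.56*log(0.56) = -0.324698.
A* = -0.361231 + -0.324698 = -0.6859

-0.6859


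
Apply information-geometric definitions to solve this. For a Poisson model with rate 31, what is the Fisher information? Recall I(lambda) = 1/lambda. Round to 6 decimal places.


Fisher information for Poisson: I(lambda) = 1/lambda.
lambda = 31.
I(lambda) = 1/31 = 0.032258

0.032258


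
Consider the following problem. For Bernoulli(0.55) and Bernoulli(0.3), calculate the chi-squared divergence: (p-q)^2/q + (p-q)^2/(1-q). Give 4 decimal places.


Chi-squared divergence between Bernoulli distributions:
chi^2 = (p-q)^2/q + (p-q)^2/(1-q).
p = 0.55, q = 0.3, p-q = 0.25.
(p-q)^2 = 0.0625.
term1 = 0.0625/0.3 = 0.208333.
term2 = 0.0625/0.7 = 0.089286.
chi^2 = 0.208333 + 0.089286 = 0.2976

0.2976


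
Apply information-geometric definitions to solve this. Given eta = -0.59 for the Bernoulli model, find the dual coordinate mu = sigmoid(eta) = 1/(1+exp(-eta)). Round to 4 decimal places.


Dual coordinate (expectation parameter) for Bernoulli:
mu = 1/(1+exp(-eta)).
eta = -0.59.
exp(-eta) = exp(0.59) = 1.803988.
mu = 1/(1+1.803988) = 0.3566

0.3566


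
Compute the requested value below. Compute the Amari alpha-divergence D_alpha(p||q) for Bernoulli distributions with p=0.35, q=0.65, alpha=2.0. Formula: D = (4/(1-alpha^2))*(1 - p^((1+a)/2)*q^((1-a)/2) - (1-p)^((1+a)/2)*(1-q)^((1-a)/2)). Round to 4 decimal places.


Amari alpha-divergence:
D = (4/(1-alpha^2))*(1 - p^((1+a)/2)*q^((1-a)/2) - (1-p)^((1+a)/2)*(1-q)^((1-a)/2)).
alpha = 2.0, p = 0.35, q = 0.65.
e1 = (1+alpha)/2 = 1.5, e2 = (1-alpha)/2 = -0.5.
t1 = p^e1 * q^e2 = 0.35^1.5 * 0.65^-0.5 = 0.25683.
t2 = (1-p)^e1 * (1-q)^e2 = 0.65^1.5 * 0.35^-0.5 = 0.885801.
4/(1-alpha^2) = -1.333333.
D = -1.333333*(1 - 0.25683 - 0.885801) = 0.1902

0.1902


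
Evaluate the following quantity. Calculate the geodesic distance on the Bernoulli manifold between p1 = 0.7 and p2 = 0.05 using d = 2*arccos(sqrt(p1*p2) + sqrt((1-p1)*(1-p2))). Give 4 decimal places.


Geodesic distance on Bernoulli manifold:
d(p1,p2) = 2*arccos(sqrt(p1*p2) + sqrt((1-p1)*(1-p2))).
sqrt(p1*p2) = sqrt(0.7*0.05) = 0.187083.
sqrt((1-p1)*(1-p2)) = sqrt(0.3*0.95) = 0.533854.
arg = 0.187083 + 0.533854 = 0.720937.
d = 2*arccos(0.720937) = 1.5313

1.5313


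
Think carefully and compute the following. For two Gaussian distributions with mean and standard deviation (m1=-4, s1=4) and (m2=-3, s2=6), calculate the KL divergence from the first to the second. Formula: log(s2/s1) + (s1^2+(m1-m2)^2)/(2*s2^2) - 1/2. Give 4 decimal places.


KL divergence between normal distributions:
KL = log(s2/s1) + (s1^2 + (m1-m2)^2)/(2*s2^2) - 1/2.
log(6/4) = 0.405465.
(4^2 + (-4--3)^2)/(2*6^2) = (16 + 1)/72 = 0.236111.
KL = 0.405465 + 0.236111 - 0.5 = 0.1416

0.1416


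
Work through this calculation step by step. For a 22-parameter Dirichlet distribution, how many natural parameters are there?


Exponential family dimension calculation:
Dirichlet with 22 components has 22 natural parameters.

22


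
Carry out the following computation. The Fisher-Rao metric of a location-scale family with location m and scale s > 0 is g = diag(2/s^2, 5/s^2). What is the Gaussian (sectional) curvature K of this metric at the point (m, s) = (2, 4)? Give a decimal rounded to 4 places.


The metric has the form g = (A dm^2 + B ds^2)/s^2 with A = 2, B = 5.
Substitute u = sqrt(A/B)*m: g = B*(du^2 + ds^2)/s^2, i.e. B times the
Poincare upper half-plane metric, which has constant Gaussian curvature -1.
Scaling a 2D metric by a constant c divides the Gaussian curvature by c,
so K = -1/B = -1/(5) = -0.2000 everywhere (the point (m, s) = (2, 4) is irrelevant:
the curvature is constant).
The requested Gaussian curvature is K = -0.2000.

-0.2000


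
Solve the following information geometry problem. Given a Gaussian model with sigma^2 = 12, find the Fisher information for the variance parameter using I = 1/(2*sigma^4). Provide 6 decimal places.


Fisher information for variance: I(sigma^2) = 1/(2*sigma^4).
sigma^2 = 12, so sigma^4 = 144.
I = 1/(2*144) = 1/288 = 0.003472

0.003472


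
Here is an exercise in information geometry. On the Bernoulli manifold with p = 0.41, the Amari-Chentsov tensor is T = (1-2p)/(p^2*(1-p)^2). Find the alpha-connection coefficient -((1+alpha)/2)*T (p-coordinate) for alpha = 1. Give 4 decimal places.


Skewness (Amari-Chentsov) tensor: T = (1-2p)/(p^2*(1-p)^2).
p = 0.41, 1-2p = 0.18, p^2 = 0.1681, (1-p)^2 = 0.3481.
T = 0.18/(0.1681 * 0.3481) = 3.076102.
In the p-coordinate, Gamma^(alpha) = Gamma^(0) - (alpha/2)*T with Gamma^(0) = (1/2)*g'(p) = -T/2,
so Gamma^(alpha) = -((1+alpha)/2)*T.
alpha = 1, -(1+alpha)/2 = -1.0.
Gamma = -1.0 * 3.076102 = -3.0761

-3.0761


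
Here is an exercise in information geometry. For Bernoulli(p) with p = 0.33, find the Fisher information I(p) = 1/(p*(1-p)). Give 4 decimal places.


For Bernoulli(p), Fisher information is I(p) = 1/(p*(1-p)).
p = 0.33, 1-p = 0.67.
p*(1-p) = 0.2211.
I(p) = 1/0.2211 = 4.5228

4.5228


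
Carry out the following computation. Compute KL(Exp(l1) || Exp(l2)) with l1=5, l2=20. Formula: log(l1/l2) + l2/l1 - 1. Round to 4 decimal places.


KL divergence for exponential family:
KL = log(l1/l2) + l2/l1 - 1.
log(5/20) = -1.386294.
20/5 = 4.0.
KL = -1.386294 + 4.0 - 1 = 1.6137

1.6137


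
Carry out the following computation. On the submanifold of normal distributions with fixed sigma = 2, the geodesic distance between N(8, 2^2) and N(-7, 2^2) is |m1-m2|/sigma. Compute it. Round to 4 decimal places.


On the fixed-variance normal subfamily, geodesic distance = |m1-m2|/sigma.
|8 - -7| = 15.
sigma = 2.
d = 15/2 = 7.5000

7.5000


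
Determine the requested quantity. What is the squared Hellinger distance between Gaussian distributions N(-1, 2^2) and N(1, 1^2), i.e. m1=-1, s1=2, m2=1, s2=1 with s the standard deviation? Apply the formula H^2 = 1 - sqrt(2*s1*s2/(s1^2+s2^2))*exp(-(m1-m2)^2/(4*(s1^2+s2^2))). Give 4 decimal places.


Squared Hellinger distance for Gaussians:
H^2 = 1 - sqrt(2*s1*s2/(s1^2+s2^2)) * exp(-(m1-m2)^2/(4*(s1^2+s2^2))).
s1^2 = 4, s2^2 = 1, s1^2+s2^2 = 5.
sqrt(2*2*1/(5)) = 0.894427.
(m1-m2)^2 = (-2)^2 = 4.
exp(-4/(4*5)) = exp(-0.2) = 0.818731.
H^2 = 1 - 0.894427*0.818731 = 0.2677

0.2677


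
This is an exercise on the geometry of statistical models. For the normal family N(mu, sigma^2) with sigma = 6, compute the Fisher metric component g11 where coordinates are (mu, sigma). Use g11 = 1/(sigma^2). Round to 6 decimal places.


For the 2-parameter normal family, the Fisher metric has:
  g11 = 1/sigma^2, g22 = 2/sigma^2.
sigma = 6, sigma^2 = 36.
g11 = 0.027778

0.027778


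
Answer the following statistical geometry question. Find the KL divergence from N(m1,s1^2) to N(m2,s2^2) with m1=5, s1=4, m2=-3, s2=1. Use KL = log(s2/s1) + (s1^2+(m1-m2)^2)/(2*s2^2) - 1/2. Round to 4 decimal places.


KL divergence between normal distributions:
KL = log(s2/s1) + (s1^2 + (m1-m2)^2)/(2*s2^2) - 1/2.
log(1/4) = -1.386294.
(4^2 + (5--3)^2)/(2*1^2) = (16 + 64)/2 = 40.0.
KL = -1.386294 + 40.0 - 0.5 = 38.1137

38.1137


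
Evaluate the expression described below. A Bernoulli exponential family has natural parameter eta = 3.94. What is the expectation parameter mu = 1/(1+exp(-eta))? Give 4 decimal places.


Dual coordinate (expectation parameter) for Bernoulli:
mu = 1/(1+exp(-eta)).
eta = 3.94.
exp(-eta) = exp(-3.94) = 0.019448.
mu = 1/(1+0.019448) = 0.9809

0.9809


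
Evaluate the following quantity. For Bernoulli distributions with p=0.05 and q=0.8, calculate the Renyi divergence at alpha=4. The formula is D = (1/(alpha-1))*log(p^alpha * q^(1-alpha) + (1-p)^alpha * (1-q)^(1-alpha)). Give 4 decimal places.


Renyi divergence of order alpha between Bernoulli distributions:
D = (1/(alpha-1))*log(p^alpha * q^(1-alpha) + (1-p)^alpha * (1-q)^(1-alpha)).
alpha = 4, p = 0.05, q = 0.8.
p^alpha * q^(1-alpha) = 0.05^4 * 0.8^-3 = 1.2e-05.
(1-p)^alpha * (1-q)^(1-alpha) = 0.95^4 * 0.2^-3 = 101.813281.
sum = 1.2e-05 + 101.813281 = 101.813293.
D = (1/3)*log(101.813293) = 1.5410

1.5410


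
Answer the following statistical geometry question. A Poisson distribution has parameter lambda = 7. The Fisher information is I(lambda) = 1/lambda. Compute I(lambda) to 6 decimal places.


Fisher information for Poisson: I(lambda) = 1/lambda.
lambda = 7.
I(lambda) = 1/7 = 0.142857

0.142857


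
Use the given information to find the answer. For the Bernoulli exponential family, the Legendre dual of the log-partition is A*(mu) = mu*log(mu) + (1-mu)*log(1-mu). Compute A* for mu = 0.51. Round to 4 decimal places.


Legendre transform for Bernoulli:
A*(mu) = mu*log(mu) + (1-mu)*log(1-mu).
mu = 0.51, 1-mu = 0.49.
mu*log(mu) = 0.51*log(0.51) = -0.343406.
(1-mu)*log(1-mu) = 0.49*log(0.49) = -0.349541.
A* = -0.343406 + -0.349541 = -0.6929

-0.6929


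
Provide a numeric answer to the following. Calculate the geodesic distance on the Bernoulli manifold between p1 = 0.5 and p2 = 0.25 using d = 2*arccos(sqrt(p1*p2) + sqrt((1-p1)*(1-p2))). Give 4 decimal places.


Geodesic distance on Bernoulli manifold:
d(p1,p2) = 2*arccos(sqrt(p1*p2) + sqrt((1-p1)*(1-p2))).
sqrt(p1*p2) = sqrt(0.5*0.25) = 0.353553.
sqrt((1-p1)*(1-p2)) = sqrt(0.5*0.75) = 0.612372.
arg = 0.353553 + 0.612372 = 0.965926.
d = 2*arccos(0.965926) = 0.5236

0.5236


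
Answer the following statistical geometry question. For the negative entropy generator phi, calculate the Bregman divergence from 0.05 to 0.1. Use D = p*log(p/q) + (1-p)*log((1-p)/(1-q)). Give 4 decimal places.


Bregman divergence with negative entropy generator:
D = p*log(p/q) + (1-p)*log((1-p)/(1-q)).
p = 0.05, q = 0.1.
p*log(p/q) = 0.05*log(0.05/0.1) = -0.034657.
(1-p)*log((1-p)/(1-q)) = 0.95*log(0.95/0.9) = 0.051364.
D = -0.034657 + 0.051364 = 0.0167

0.0167


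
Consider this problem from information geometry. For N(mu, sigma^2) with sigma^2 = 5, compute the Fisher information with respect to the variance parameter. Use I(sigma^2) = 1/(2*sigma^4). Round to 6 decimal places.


Fisher information for variance: I(sigma^2) = 1/(2*sigma^4).
sigma^2 = 5, so sigma^4 = 25.
I = 1/(2*25) = 1/50 = 0.020000

0.020000


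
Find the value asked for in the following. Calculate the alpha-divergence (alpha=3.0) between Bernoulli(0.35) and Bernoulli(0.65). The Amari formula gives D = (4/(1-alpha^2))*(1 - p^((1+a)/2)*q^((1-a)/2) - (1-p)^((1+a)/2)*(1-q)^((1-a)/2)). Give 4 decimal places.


Amari alpha-divergence:
D = (4/(1-alpha^2))*(1 - p^((1+a)/2)*q^((1-a)/2) - (1-p)^((1+a)/2)*(1-q)^((1-a)/2)).
alpha = 3.0, p = 0.35, q = 0.65.
e1 = (1+alpha)/2 = 2.0, e2 = (1-alpha)/2 = -1.0.
t1 = p^e1 * q^e2 = 0.35^2.0 * 0.65^-1.0 = 0.188462.
t2 = (1-p)^e1 * (1-q)^e2 = 0.65^2.0 * 0.35^-1.0 = 1.207143.
4/(1-alpha^2) = -0.5.
D = -0.5*(1 - 0.188462 - 1.207143) = 0.1978

0.1978
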